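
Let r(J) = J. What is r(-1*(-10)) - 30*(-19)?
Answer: 580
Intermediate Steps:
r(-1*(-10)) - 30*(-19) = -1*(-10) - 30*(-19) = 10 + 570 = 580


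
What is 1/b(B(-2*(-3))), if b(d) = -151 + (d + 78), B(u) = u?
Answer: -1/67 ≈ -0.014925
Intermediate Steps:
b(d) = -73 + d (b(d) = -151 + (78 + d) = -73 + d)
1/b(B(-2*(-3))) = 1/(-73 - 2*(-3)) = 1/(-73 + 6) = 1/(-67) = -1/67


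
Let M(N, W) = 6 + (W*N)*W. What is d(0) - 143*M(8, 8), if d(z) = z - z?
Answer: -74074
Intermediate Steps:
d(z) = 0
M(N, W) = 6 + N*W**2 (M(N, W) = 6 + (N*W)*W = 6 + N*W**2)
d(0) - 143*M(8, 8) = 0 - 143*(6 + 8*8**2) = 0 - 143*(6 + 8*64) = 0 - 143*(6 + 512) = 0 - 143*518 = 0 - 74074 = -74074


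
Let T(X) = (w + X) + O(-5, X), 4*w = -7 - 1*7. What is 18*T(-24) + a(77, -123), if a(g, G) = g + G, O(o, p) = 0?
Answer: -541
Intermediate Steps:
w = -7/2 (w = (-7 - 1*7)/4 = (-7 - 7)/4 = (¼)*(-14) = -7/2 ≈ -3.5000)
a(g, G) = G + g
T(X) = -7/2 + X (T(X) = (-7/2 + X) + 0 = -7/2 + X)
18*T(-24) + a(77, -123) = 18*(-7/2 - 24) + (-123 + 77) = 18*(-55/2) - 46 = -495 - 46 = -541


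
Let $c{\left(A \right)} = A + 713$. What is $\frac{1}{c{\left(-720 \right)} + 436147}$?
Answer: $\frac{1}{436140} \approx 2.2928 \cdot 10^{-6}$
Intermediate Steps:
$c{\left(A \right)} = 713 + A$
$\frac{1}{c{\left(-720 \right)} + 436147} = \frac{1}{\left(713 - 720\right) + 436147} = \frac{1}{-7 + 436147} = \frac{1}{436140}$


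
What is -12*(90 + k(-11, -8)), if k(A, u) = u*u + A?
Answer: -1716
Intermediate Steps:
k(A, u) = A + u² (k(A, u) = u² + A = A + u²)
-12*(90 + k(-11, -8)) = -12*(90 + (-11 + (-8)²)) = -12*(90 + (-11 + 64)) = -12*(90 + 53) = -12*143 = -1716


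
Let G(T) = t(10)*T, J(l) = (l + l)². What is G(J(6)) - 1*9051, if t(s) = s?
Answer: -7611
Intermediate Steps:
J(l) = 4*l² (J(l) = (2*l)² = 4*l²)
G(T) = 10*T
G(J(6)) - 1*9051 = 10*(4*6²) - 1*9051 = 10*(4*36) - 9051 = 10*144 - 9051 = 1440 - 9051 = -7611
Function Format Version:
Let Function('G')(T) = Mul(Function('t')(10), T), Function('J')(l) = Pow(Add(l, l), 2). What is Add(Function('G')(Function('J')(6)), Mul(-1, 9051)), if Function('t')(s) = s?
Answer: -7611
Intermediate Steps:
Function('J')(l) = Mul(4, Pow(l, 2)) (Function('J')(l) = Pow(Mul(2, l), 2) = Mul(4, Pow(l, 2)))
Function('G')(T) = Mul(10, T)
Add(Function('G')(Function('J')(6)), Mul(-1, 9051)) = Add(Mul(10, Mul(4, Pow(6, 2))), Mul(-1, 9051)) = Add(Mul(10, Mul(4, 36)), -9051) = Add(Mul(10, 144), -9051) = Add(1440, -9051) = -7611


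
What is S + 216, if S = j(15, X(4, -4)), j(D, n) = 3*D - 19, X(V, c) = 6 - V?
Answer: 242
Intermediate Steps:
j(D, n) = -19 + 3*D
S = 26 (S = -19 + 3*15 = -19 + 45 = 26)
S + 216 = 26 + 216 = 242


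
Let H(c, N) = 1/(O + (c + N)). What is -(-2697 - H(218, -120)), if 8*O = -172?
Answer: 412643/153 ≈ 2697.0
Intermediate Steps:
O = -43/2 (O = (1/8)*(-172) = -43/2 ≈ -21.500)
H(c, N) = 1/(-43/2 + N + c) (H(c, N) = 1/(-43/2 + (c + N)) = 1/(-43/2 + (N + c)) = 1/(-43/2 + N + c))
-(-2697 - H(218, -120)) = -(-2697 - 2/(-43 + 2*(-120) + 2*218)) = -(-2697 - 2/(-43 - 240 + 436)) = -(-2697 - 2/153) = -1*(-412643/153) = 412643/153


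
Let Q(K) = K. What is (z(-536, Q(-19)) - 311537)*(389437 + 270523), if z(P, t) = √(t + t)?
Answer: -205601958520 + 659960*I*√38 ≈ -2.056e+11 + 4.0683e+6*I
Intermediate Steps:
z(P, t) = √2*√t (z(P, t) = √(2*t) = √2*√t)
(z(-536, Q(-19)) - 311537)*(389437 + 270523) = (√2*√(-19) - 311537)*(389437 + 270523) = (√2*(I*√19) - 311537)*659960 = (I*√38 - 311537)*659960 = (-311537 + I*√38)*659960 = -205601958520 + 659960*I*√38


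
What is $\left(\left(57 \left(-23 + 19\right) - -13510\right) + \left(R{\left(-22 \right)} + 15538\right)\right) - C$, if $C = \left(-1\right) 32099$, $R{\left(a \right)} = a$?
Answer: $60897$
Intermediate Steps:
$C = -32099$
$\left(\left(57 \left(-23 + 19\right) - -13510\right) + \left(R{\left(-22 \right)} + 15538\right)\right) - C = \left(\left(57 \left(-23 + 19\right) - -13510\right) + \left(-22 + 15538\right)\right) - -32099 = \left(\left(57 \left(-4\right) + 13510\right) + 15516\right) + 32099 = \left(\left(-228 + 13510\right) + 15516\right) + 32099 = \left(13282 + 15516\right) + 32099 = 28798 + 32099 = 60897$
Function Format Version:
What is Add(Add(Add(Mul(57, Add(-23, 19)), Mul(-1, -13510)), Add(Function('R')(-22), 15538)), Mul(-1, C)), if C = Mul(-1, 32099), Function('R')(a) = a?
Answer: 60897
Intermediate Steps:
C = -32099
Add(Add(Add(Mul(57, Add(-23, 19)), Mul(-1, -13510)), Add(Function('R')(-22), 15538)), Mul(-1, C)) = Add(Add(Add(Mul(57, Add(-23, 19)), Mul(-1, -13510)), Add(-22, 15538)), Mul(-1, -32099)) = Add(Add(Add(Mul(57, -4), 13510), 15516), 32099) = Add(Add(Add(-228, 13510), 15516), 32099) = Add(Add(13282, 15516), 32099) = Add(28798, 32099) = 60897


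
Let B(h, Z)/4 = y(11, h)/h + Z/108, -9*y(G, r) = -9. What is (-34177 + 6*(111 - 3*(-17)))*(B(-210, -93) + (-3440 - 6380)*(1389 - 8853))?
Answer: -153329998713869/63 ≈ -2.4338e+12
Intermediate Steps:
y(G, r) = 1 (y(G, r) = -⅑*(-9) = 1)
B(h, Z) = 4/h + Z/27 (B(h, Z) = 4*(1/h + Z/108) = 4/h + Z/27)
(-34177 + 6*(111 - 3*(-17)))*(B(-210, -93) + (-3440 - 6380)*(1389 - 8853)) = (-34177 + 6*(111 - 3*(-17)))*((4/(-210) + (1/27)*(-93)) + (-3440 - 6380)*(1389 - 8853)) = (-34177 + 6*(111 + 51))*((4*(-1/210) - 31/9) - 9820*(-7464)) = (-34177 + 6*162)*((-2/105 - 31/9) + 73296480) = (-34177 + 972)*(-1091/315 + 73296480) = -33205*23088390109/315 = -153329998713869/63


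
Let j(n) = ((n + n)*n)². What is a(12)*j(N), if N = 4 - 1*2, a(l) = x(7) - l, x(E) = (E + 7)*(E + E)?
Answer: 11776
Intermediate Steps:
x(E) = 2*E*(7 + E) (x(E) = (7 + E)*(2*E) = 2*E*(7 + E))
a(l) = 196 - l (a(l) = 2*7*(7 + 7) - l = 2*7*14 - l = 196 - l)
N = 2 (N = 4 - 2 = 2)
j(n) = 4*n⁴ (j(n) = ((2*n)*n)² = (2*n²)² = 4*n⁴)
a(12)*j(N) = (196 - 1*12)*(4*2⁴) = (196 - 12)*(4*16) = 184*64 = 11776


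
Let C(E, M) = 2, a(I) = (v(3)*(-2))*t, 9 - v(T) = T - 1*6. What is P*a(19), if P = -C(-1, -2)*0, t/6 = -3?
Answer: 0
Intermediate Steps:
v(T) = 15 - T (v(T) = 9 - (T - 1*6) = 9 - (T - 6) = 9 - (-6 + T) = 9 + (6 - T) = 15 - T)
t = -18 (t = 6*(-3) = -18)
a(I) = 432 (a(I) = ((15 - 1*3)*(-2))*(-18) = ((15 - 3)*(-2))*(-18) = (12*(-2))*(-18) = -24*(-18) = 432)
P = 0 (P = -1*2*0 = -2*0 = 0)
P*a(19) = 0*432 = 0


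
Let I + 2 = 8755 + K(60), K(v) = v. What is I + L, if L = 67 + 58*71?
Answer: 12998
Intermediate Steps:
L = 4185 (L = 67 + 4118 = 4185)
I = 8813 (I = -2 + (8755 + 60) = -2 + 8815 = 8813)
I + L = 8813 + 4185 = 12998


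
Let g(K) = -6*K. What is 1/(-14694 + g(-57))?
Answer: -1/14352 ≈ -6.9677e-5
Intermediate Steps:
1/(-14694 + g(-57)) = 1/(-14694 - 6*(-57)) = 1/(-14694 + 342) = 1/(-14352) = -1/14352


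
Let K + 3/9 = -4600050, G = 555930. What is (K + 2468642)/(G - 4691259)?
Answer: 6394225/12405987 ≈ 0.51541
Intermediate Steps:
K = -13800151/3 (K = -⅓ - 4600050 = -13800151/3 ≈ -4.6000e+6)
(K + 2468642)/(G - 4691259) = (-13800151/3 + 2468642)/(555930 - 4691259) = -6394225/3/(-4135329) = -6394225/3*(-1/4135329) = 6394225/12405987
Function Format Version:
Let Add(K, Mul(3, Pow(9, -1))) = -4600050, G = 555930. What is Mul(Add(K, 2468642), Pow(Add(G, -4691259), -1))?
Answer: Rational(6394225, 12405987) ≈ 0.51541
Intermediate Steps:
K = Rational(-13800151, 3) (K = Add(Rational(-1, 3), -4600050) = Rational(-13800151, 3) ≈ -4.6000e+6)
Mul(Add(K, 2468642), Pow(Add(G, -4691259), -1)) = Mul(Add(Rational(-13800151, 3), 2468642), Pow(Add(555930, -4691259), -1)) = Mul(Rational(-6394225, 3), Pow(-4135329, -1)) = Mul(Rational(-6394225, 3), Rational(-1, 4135329)) = Rational(6394225, 12405987)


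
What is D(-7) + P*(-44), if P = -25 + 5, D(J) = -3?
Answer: 877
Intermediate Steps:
P = -20
D(-7) + P*(-44) = -3 - 20*(-44) = -3 + 880 = 877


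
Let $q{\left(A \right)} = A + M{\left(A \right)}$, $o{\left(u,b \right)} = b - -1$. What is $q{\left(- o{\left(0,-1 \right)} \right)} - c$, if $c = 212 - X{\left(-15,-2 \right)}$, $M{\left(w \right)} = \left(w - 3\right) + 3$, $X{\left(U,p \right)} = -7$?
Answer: $-219$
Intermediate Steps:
$M{\left(w \right)} = w$ ($M{\left(w \right)} = \left(-3 + w\right) + 3 = w$)
$o{\left(u,b \right)} = 1 + b$ ($o{\left(u,b \right)} = b + 1 = 1 + b$)
$c = 219$ ($c = 212 - -7 = 212 + 7 = 219$)
$q{\left(A \right)} = 2 A$ ($q{\left(A \right)} = A + A = 2 A$)
$q{\left(- o{\left(0,-1 \right)} \right)} - c = 2 \left(- (1 - 1)\right) - 219 = 2 \left(\left(-1\right) 0\right) - 219 = 2 \cdot 0 - 219 = 0 - 219 = -219$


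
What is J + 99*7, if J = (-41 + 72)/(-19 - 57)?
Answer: 52637/76 ≈ 692.59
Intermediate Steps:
J = -31/76 (J = 31/(-76) = 31*(-1/76) = -31/76 ≈ -0.40789)
J + 99*7 = -31/76 + 99*7 = -31/76 + 693 = 52637/76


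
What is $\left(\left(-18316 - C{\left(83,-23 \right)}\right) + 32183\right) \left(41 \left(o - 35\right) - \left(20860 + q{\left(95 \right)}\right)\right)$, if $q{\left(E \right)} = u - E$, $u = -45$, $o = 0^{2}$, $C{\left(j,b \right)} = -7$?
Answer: $-307378470$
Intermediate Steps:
$o = 0$
$q{\left(E \right)} = -45 - E$
$\left(\left(-18316 - C{\left(83,-23 \right)}\right) + 32183\right) \left(41 \left(o - 35\right) - \left(20860 + q{\left(95 \right)}\right)\right) = \left(\left(-18316 - -7\right) + 32183\right) \left(41 \left(0 - 35\right) - \left(20815 - 95\right)\right) = \left(\left(-18316 + 7\right) + 32183\right) \left(41 \left(-35\right) - 20720\right) = \left(-18309 + 32183\right) \left(-1435 - 20720\right) = 13874 \left(-1435 + \left(-20860 + 140\right)\right) = 13874 \left(-1435 - 20720\right) = 13874 \left(-22155\right) = -307378470$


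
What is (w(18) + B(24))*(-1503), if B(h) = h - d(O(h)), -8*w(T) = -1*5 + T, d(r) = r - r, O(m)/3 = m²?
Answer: -269037/8 ≈ -33630.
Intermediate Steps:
O(m) = 3*m²
d(r) = 0
w(T) = 5/8 - T/8 (w(T) = -(-1*5 + T)/8 = -(-5 + T)/8 = 5/8 - T/8)
B(h) = h (B(h) = h - 1*0 = h + 0 = h)
(w(18) + B(24))*(-1503) = ((5/8 - ⅛*18) + 24)*(-1503) = ((5/8 - 9/4) + 24)*(-1503) = (-13/8 + 24)*(-1503) = (179/8)*(-1503) = -269037/8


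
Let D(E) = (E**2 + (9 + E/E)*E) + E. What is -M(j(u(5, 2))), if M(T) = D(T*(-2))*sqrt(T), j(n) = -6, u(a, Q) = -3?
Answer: -276*I*sqrt(6) ≈ -676.06*I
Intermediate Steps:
D(E) = E**2 + 11*E (D(E) = (E**2 + (9 + 1)*E) + E = (E**2 + 10*E) + E = E**2 + 11*E)
M(T) = -2*T**(3/2)*(11 - 2*T) (M(T) = ((T*(-2))*(11 + T*(-2)))*sqrt(T) = ((-2*T)*(11 - 2*T))*sqrt(T) = (-2*T*(11 - 2*T))*sqrt(T) = -2*T**(3/2)*(11 - 2*T))
-M(j(u(5, 2))) = -(-6)**(3/2)*(-22 + 4*(-6)) = -(-6*I*sqrt(6))*(-22 - 24) = -(-6*I*sqrt(6))*(-46) = -276*I*sqrt(6)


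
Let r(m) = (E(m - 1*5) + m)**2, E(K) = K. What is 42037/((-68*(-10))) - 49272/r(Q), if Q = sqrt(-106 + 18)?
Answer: (-47251059*I + 1681480*sqrt(22))/(680*(-327*I + 40*sqrt(22))) ≈ 175.18 - 65.041*I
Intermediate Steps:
Q = 2*I*sqrt(22) (Q = sqrt(-88) = 2*I*sqrt(22) ≈ 9.3808*I)
r(m) = (-5 + 2*m)**2 (r(m) = ((m - 1*5) + m)**2 = ((m - 5) + m)**2 = ((-5 + m) + m)**2 = (-5 + 2*m)**2)
42037/((-68*(-10))) - 49272/r(Q) = 42037/((-68*(-10))) - 49272/(-5 + 2*(2*I*sqrt(22)))**2 = 42037/680 - 49272/(-5 + 4*I*sqrt(22))**2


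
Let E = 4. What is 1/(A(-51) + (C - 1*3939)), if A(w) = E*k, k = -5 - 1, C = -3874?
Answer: -1/7837 ≈ -0.00012760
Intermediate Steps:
k = -6
A(w) = -24 (A(w) = 4*(-6) = -24)
1/(A(-51) + (C - 1*3939)) = 1/(-24 + (-3874 - 1*3939)) = 1/(-24 + (-3874 - 3939)) = 1/(-24 - 7813) = 1/(-7837) = -1/7837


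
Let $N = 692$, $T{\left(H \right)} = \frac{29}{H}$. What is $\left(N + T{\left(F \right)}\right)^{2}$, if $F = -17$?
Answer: $\frac{137710225}{289} \approx 4.7651 \cdot 10^{5}$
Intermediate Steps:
$\left(N + T{\left(F \right)}\right)^{2} = \left(692 + \frac{29}{-17}\right)^{2} = \left(692 + 29 \left(- \frac{1}{17}\right)\right)^{2} = \left(692 - \frac{29}{17}\right)^{2} = \left(\frac{11735}{17}\right)^{2} = \frac{137710225}{289}$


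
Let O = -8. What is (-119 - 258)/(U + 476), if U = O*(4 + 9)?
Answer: -377/372 ≈ -1.0134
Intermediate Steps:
U = -104 (U = -8*(4 + 9) = -8*13 = -104)
(-119 - 258)/(U + 476) = (-119 - 258)/(-104 + 476) = -377/372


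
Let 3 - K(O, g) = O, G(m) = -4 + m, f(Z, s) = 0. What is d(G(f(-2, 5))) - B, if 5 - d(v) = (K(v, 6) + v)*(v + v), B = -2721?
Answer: 2750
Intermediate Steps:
K(O, g) = 3 - O
d(v) = 5 - 6*v (d(v) = 5 - ((3 - v) + v)*(v + v) = 5 - 3*2*v = 5 - 6*v)
d(G(f(-2, 5))) - B = (5 - 6*(-4 + 0)) - 1*(-2721) = (5 - 6*(-4)) + 2721 = (5 + 24) + 2721 = 29 + 2721 = 2750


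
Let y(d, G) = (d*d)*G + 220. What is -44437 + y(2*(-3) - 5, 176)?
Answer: -22921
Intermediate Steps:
y(d, G) = 220 + G*d² (y(d, G) = d²*G + 220 = G*d² + 220 = 220 + G*d²)
-44437 + y(2*(-3) - 5, 176) = -44437 + (220 + 176*(2*(-3) - 5)²) = -44437 + (220 + 176*(-6 - 5)²) = -44437 + (220 + 176*(-11)²) = -44437 + (220 + 176*121) = -44437 + (220 + 21296) = -44437 + 21516 = -22921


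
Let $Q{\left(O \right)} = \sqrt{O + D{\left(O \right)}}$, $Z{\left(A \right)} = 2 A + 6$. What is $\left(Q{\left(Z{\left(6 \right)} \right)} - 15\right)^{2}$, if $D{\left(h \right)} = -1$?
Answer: $\left(15 - \sqrt{17}\right)^{2} \approx 118.31$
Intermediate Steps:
$Z{\left(A \right)} = 6 + 2 A$
$Q{\left(O \right)} = \sqrt{-1 + O}$ ($Q{\left(O \right)} = \sqrt{O - 1} = \sqrt{-1 + O}$)
$\left(Q{\left(Z{\left(6 \right)} \right)} - 15\right)^{2} = \left(\sqrt{-1 + \left(6 + 2 \cdot 6\right)} - 15\right)^{2} = \left(\sqrt{-1 + \left(6 + 12\right)} - 15\right)^{2} = \left(\sqrt{-1 + 18} - 15\right)^{2} = \left(\sqrt{17} - 15\right)^{2} = \left(-15 + \sqrt{17}\right)^{2}$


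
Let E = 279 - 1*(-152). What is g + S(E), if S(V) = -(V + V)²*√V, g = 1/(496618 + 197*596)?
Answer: 1/614030 - 743044*√431 ≈ -1.5426e+7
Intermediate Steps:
E = 431 (E = 279 + 152 = 431)
g = 1/614030 (g = 1/(496618 + 117412) = 1/614030 ≈ 1.6286e-6)
S(V) = -4*V^(5/2) (S(V) = -(2*V)²*√V = -4*V²*√V = -4*V^(5/2))
g + S(E) = 1/614030 - 743044*√431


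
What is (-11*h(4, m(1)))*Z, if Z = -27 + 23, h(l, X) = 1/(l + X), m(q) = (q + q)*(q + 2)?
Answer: 22/5 ≈ 4.4000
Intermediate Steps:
m(q) = 2*q*(2 + q) (m(q) = (2*q)*(2 + q) = 2*q*(2 + q))
h(l, X) = 1/(X + l)
Z = -4
(-11*h(4, m(1)))*Z = -11/(2*1*(2 + 1) + 4)*(-4) = -11/(2*1*3 + 4)*(-4) = -11/(6 + 4)*(-4) = -11/10*(-4) = 22/5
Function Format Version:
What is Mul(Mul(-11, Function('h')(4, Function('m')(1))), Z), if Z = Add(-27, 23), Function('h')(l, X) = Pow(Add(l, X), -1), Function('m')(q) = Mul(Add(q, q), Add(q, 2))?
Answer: Rational(22, 5) ≈ 4.4000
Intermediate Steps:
Function('m')(q) = Mul(2, q, Add(2, q)) (Function('m')(q) = Mul(Mul(2, q), Add(2, q)) = Mul(2, q, Add(2, q)))
Function('h')(l, X) = Pow(Add(X, l), -1)
Z = -4
Mul(Mul(-11, Function('h')(4, Function('m')(1))), Z) = Mul(Mul(-11, Pow(Add(Mul(2, 1, Add(2, 1)), 4), -1)), -4) = Mul(Mul(-11, Pow(Add(Mul(2, 1, 3), 4), -1)), -4) = Mul(Mul(-11, Pow(Add(6, 4), -1)), -4) = Mul(Mul(-11, Pow(10, -1)), -4) = Mul(Mul(-11, Rational(1, 10)), -4) = Mul(Rational(-11, 10), -4) = Rational(22, 5)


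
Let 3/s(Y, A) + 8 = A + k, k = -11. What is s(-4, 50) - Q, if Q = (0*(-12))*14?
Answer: 3/31 ≈ 0.096774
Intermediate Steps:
Q = 0 (Q = 0*14 = 0)
s(Y, A) = 3/(-19 + A) (s(Y, A) = 3/(-8 + (A - 11)) = 3/(-8 + (-11 + A)) = 3/(-19 + A))
s(-4, 50) - Q = 3/(-19 + 50) - 1*0 = 3/31 + 0 = 3/31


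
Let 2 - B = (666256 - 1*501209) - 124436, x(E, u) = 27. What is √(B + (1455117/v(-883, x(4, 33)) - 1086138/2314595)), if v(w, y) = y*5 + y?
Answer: I*√54898019422560576690/41662710 ≈ 177.84*I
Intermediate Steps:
v(w, y) = 6*y (v(w, y) = 5*y + y = 6*y)
B = -40609 (B = 2 - ((666256 - 1*501209) - 124436) = 2 - ((666256 - 501209) - 124436) = 2 - (165047 - 124436) = 2 - 1*40611 = 2 - 40611 = -40609)
√(B + (1455117/v(-883, x(4, 33)) - 1086138/2314595)) = √(-40609 + (1455117/((6*27)) - 1086138/2314595)) = √(-40609 + (1455117/162 - 1086138*1/2314595)) = √(-40609 + (1455117*(1/162) - 1086138/2314595)) = √(-40609 + (485039/54 - 1086138/2314595)) = √(-40609 + 1122610192753/124988130) = √(-3953032778417/124988130) = I*√54898019422560576690/41662710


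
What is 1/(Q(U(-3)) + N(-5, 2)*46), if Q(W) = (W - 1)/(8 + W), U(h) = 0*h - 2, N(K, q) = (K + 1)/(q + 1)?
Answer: -6/371 ≈ -0.016172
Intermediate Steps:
N(K, q) = (1 + K)/(1 + q)
U(h) = -2 (U(h) = 0 - 2 = -2)
Q(W) = (-1 + W)/(8 + W)
1/(Q(U(-3)) + N(-5, 2)*46) = 1/((-1 - 2)/(8 - 2) + ((1 - 5)/(1 + 2))*46) = 1/(-3/6 + (-4/3)*46) = 1/((1/6)*(-3) + ((1/3)*(-4))*46) = 1/(-1/2 - 4/3*46) = 1/(-1/2 - 184/3) = 1/(-371/6) = -6/371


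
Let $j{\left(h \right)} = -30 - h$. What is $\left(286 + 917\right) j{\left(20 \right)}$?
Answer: $-60150$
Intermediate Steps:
$\left(286 + 917\right) j{\left(20 \right)} = \left(286 + 917\right) \left(-30 - 20\right) = 1203 \left(-30 - 20\right) = 1203 \left(-50\right) = -60150$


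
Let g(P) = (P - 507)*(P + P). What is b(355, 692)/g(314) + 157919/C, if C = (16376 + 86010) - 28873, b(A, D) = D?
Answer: 4772385870/2227517413 ≈ 2.1425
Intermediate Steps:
g(P) = 2*P*(-507 + P) (g(P) = (-507 + P)*(2*P) = 2*P*(-507 + P))
C = 73513 (C = 102386 - 28873 = 73513)
b(355, 692)/g(314) + 157919/C = 692/((2*314*(-507 + 314))) + 157919/73513 = 692/((2*314*(-193))) + 157919*(1/73513) = 692/(-121204) + 157919/73513 = 692*(-1/121204) + 157919/73513 = -173/30301 + 157919/73513 = 4772385870/2227517413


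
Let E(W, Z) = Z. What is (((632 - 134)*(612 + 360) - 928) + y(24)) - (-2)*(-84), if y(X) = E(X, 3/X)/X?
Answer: 92728321/192 ≈ 4.8296e+5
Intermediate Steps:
y(X) = 3/X² (y(X) = (3/X)/X = 3/X²)
(((632 - 134)*(612 + 360) - 928) + y(24)) - (-2)*(-84) = (((632 - 134)*(612 + 360) - 928) + 3/24²) - (-2)*(-84) = ((498*972 - 928) + 3*(1/576)) - 1*168 = ((484056 - 928) + 1/192) - 168 = (483128 + 1/192) - 168 = 92760577/192 - 168 = 92728321/192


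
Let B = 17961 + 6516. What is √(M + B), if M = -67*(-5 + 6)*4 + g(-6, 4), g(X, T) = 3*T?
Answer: √24221 ≈ 155.63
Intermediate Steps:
M = -256 (M = -67*(-5 + 6)*4 + 3*4 = -67*4 + 12 = -268 + 12 = -256)
B = 24477
√(M + B) = √(-256 + 24477) = √24221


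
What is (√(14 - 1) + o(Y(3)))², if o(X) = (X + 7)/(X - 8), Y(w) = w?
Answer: (-2 + √13)² ≈ 2.5778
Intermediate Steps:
o(X) = (7 + X)/(-8 + X)
(√(14 - 1) + o(Y(3)))² = (√(14 - 1) + (7 + 3)/(-8 + 3))² = (√13 + 10/(-5))² = (√13 - ⅕*10)² = (√13 - 2)² = (-2 + √13)²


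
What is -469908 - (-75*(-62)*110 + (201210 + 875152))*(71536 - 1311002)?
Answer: 1968100491784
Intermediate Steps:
-469908 - (-75*(-62)*110 + (201210 + 875152))*(71536 - 1311002) = -469908 - (4650*110 + 1076362)*(-1239466) = -469908 - (511500 + 1076362)*(-1239466) = -469908 - 1587862*(-1239466) = -469908 - 1*(-1968100961692) = -469908 + 1968100961692 = 1968100491784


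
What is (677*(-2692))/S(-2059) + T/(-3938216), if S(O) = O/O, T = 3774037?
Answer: -7177339422581/3938216 ≈ -1.8225e+6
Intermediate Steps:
S(O) = 1
(677*(-2692))/S(-2059) + T/(-3938216) = (677*(-2692))/1 + 3774037/(-3938216) = -1822484*1 + 3774037*(-1/3938216) = -1822484 - 3774037/3938216 = -7177339422581/3938216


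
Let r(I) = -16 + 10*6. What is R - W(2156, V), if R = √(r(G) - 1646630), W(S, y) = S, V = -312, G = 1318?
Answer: -2156 + 3*I*√182954 ≈ -2156.0 + 1283.2*I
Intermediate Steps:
r(I) = 44 (r(I) = -16 + 60 = 44)
R = 3*I*√182954 (R = √(44 - 1646630) = √(-1646586) = 3*I*√182954 ≈ 1283.2*I)
R - W(2156, V) = 3*I*√182954 - 1*2156 = 3*I*√182954 - 2156 = -2156 + 3*I*√182954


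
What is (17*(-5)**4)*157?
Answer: 1668125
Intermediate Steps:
(17*(-5)**4)*157 = (17*625)*157 = 10625*157 = 1668125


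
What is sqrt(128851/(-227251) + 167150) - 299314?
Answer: -299314 + sqrt(8632101010198549)/227251 ≈ -2.9891e+5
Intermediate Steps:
sqrt(128851/(-227251) + 167150) - 299314 = sqrt(128851*(-1/227251) + 167150) - 299314 = sqrt(-128851/227251 + 167150) - 299314 = sqrt(37984875799/227251) - 299314 = sqrt(8632101010198549)/227251 - 299314 = -299314 + sqrt(8632101010198549)/227251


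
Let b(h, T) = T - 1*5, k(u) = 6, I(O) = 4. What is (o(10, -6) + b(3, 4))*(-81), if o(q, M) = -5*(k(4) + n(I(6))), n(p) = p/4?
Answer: 2916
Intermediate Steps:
b(h, T) = -5 + T (b(h, T) = T - 5 = -5 + T)
n(p) = p/4 (n(p) = p*(1/4) = p/4)
o(q, M) = -35 (o(q, M) = -5*(6 + (1/4)*4) = -5*(6 + 1) = -5*7 = -35)
(o(10, -6) + b(3, 4))*(-81) = (-35 + (-5 + 4))*(-81) = (-35 - 1)*(-81) = -36*(-81) = 2916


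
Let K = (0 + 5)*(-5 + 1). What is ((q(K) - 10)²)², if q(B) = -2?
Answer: 20736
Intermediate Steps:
K = -20 (K = 5*(-4) = -20)
((q(K) - 10)²)² = ((-2 - 10)²)² = ((-12)²)² = 144² = 20736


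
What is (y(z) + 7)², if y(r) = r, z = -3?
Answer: 16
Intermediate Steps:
(y(z) + 7)² = (-3 + 7)² = 4² = 16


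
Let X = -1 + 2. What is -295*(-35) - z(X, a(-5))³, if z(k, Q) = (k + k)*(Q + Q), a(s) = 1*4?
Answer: 6229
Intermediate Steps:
a(s) = 4
X = 1
z(k, Q) = 4*Q*k (z(k, Q) = (2*k)*(2*Q) = 4*Q*k)
-295*(-35) - z(X, a(-5))³ = -295*(-35) - (4*4*1)³ = 10325 - 1*16³ = 10325 - 1*4096 = 10325 - 4096 = 6229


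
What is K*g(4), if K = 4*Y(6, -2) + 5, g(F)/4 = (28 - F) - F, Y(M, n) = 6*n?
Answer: -3440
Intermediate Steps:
g(F) = 112 - 8*F (g(F) = 4*((28 - F) - F) = 4*(28 - 2*F) = 112 - 8*F)
K = -43 (K = 4*(6*(-2)) + 5 = 4*(-12) + 5 = -48 + 5 = -43)
K*g(4) = -43*(112 - 8*4) = -43*(112 - 32) = -43*80 = -3440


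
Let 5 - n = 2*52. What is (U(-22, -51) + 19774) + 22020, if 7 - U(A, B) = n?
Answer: 41900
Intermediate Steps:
n = -99 (n = 5 - 2*52 = 5 - 1*104 = 5 - 104 = -99)
U(A, B) = 106 (U(A, B) = 7 - 1*(-99) = 7 + 99 = 106)
(U(-22, -51) + 19774) + 22020 = (106 + 19774) + 22020 = 19880 + 22020 = 41900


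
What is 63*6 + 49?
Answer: 427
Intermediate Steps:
63*6 + 49 = 378 + 49 = 427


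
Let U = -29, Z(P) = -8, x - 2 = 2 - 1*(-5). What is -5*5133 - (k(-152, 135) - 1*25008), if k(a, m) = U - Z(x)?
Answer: -636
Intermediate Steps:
x = 9 (x = 2 + (2 - 1*(-5)) = 2 + (2 + 5) = 2 + 7 = 9)
k(a, m) = -21 (k(a, m) = -29 - 1*(-8) = -29 + 8 = -21)
-5*5133 - (k(-152, 135) - 1*25008) = -5*5133 - (-21 - 1*25008) = -25665 - (-21 - 25008) = -25665 - 1*(-25029) = -25665 + 25029 = -636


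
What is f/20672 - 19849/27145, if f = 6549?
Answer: -232545923/561141440 ≈ -0.41442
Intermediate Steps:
f/20672 - 19849/27145 = 6549/20672 - 19849/27145 = -232545923/561141440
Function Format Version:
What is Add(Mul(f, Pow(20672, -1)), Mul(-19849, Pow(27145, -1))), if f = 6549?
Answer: Rational(-232545923, 561141440) ≈ -0.41442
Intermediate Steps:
Add(Mul(f, Pow(20672, -1)), Mul(-19849, Pow(27145, -1))) = Add(Mul(6549, Pow(20672, -1)), Mul(-19849, Pow(27145, -1))) = Add(Mul(6549, Rational(1, 20672)), Mul(-19849, Rational(1, 27145))) = Add(Rational(6549, 20672), Rational(-19849, 27145)) = Rational(-232545923, 561141440)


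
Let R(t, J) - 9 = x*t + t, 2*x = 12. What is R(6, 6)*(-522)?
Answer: -26622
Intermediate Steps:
x = 6 (x = (½)*12 = 6)
R(t, J) = 9 + 7*t (R(t, J) = 9 + (6*t + t) = 9 + 7*t)
R(6, 6)*(-522) = (9 + 7*6)*(-522) = (9 + 42)*(-522) = 51*(-522) = -26622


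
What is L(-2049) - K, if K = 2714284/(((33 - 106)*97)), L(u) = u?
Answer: -11794685/7081 ≈ -1665.7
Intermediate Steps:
K = -2714284/7081 (K = 2714284/((-73*97)) = 2714284/(-7081) = 2714284*(-1/7081) = -2714284/7081 ≈ -383.32)
L(-2049) - K = -2049 - 1*(-2714284/7081) = -2049 + 2714284/7081 = -11794685/7081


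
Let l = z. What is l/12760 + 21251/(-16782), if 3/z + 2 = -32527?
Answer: -1470108911731/1160950901880 ≈ -1.2663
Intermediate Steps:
z = -1/10843 (z = 3/(-2 - 32527) = 3/(-32529) = 3*(-1/32529) = -1/10843 ≈ -9.2225e-5)
l = -1/10843 ≈ -9.2225e-5
l/12760 + 21251/(-16782) = -1/10843/12760 + 21251/(-16782) = -1/10843*1/12760 + 21251*(-1/16782) = -1/138356680 - 21251/16782 = -1470108911731/1160950901880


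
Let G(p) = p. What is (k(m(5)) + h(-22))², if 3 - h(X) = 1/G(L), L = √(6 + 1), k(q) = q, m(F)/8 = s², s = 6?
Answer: (2037 - √7)²/49 ≈ 84461.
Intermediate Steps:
m(F) = 288 (m(F) = 8*6² = 8*36 = 288)
L = √7 ≈ 2.6458
h(X) = 3 - √7/7 (h(X) = 3 - 1/(√7) = 3 - √7/7)
(k(m(5)) + h(-22))² = (288 + (3 - √7/7))² = (291 - √7/7)²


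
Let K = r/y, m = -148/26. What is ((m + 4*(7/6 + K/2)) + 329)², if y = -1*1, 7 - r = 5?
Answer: 159643225/1521 ≈ 1.0496e+5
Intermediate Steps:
r = 2 (r = 7 - 1*5 = 7 - 5 = 2)
m = -74/13 (m = -148*1/26 = -74/13 ≈ -5.6923)
y = -1
K = -2 (K = 2/(-1) = 2*(-1) = -2)
((m + 4*(7/6 + K/2)) + 329)² = ((-74/13 + 4*(7/6 - 2/2)) + 329)² = ((-74/13 + 4*(7*(⅙) - 2*½)) + 329)² = ((-74/13 + 4*(7/6 - 1)) + 329)² = ((-74/13 + 4*(⅙)) + 329)² = ((-74/13 + ⅔) + 329)² = (-196/39 + 329)² = (12635/39)² = 159643225/1521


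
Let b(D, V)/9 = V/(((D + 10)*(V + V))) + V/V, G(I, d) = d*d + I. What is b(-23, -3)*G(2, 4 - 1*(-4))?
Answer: 7425/13 ≈ 571.15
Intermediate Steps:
G(I, d) = I + d**2 (G(I, d) = d**2 + I = I + d**2)
b(D, V) = 9 + 9/(2*(10 + D)) (b(D, V) = 9*(V/(((D + 10)*(V + V))) + V/V) = 9*(V/(((10 + D)*(2*V))) + 1) = 9*(V/((2*V*(10 + D))) + 1) = 9*(V*(1/(2*V*(10 + D))) + 1) = 9*(1/(2*(10 + D)) + 1) = 9*(1 + 1/(2*(10 + D))) = 9 + 9/(2*(10 + D)))
b(-23, -3)*G(2, 4 - 1*(-4)) = (9*(21 + 2*(-23))/(2*(10 - 23)))*(2 + (4 - 1*(-4))**2) = ((9/2)*(21 - 46)/(-13))*(2 + (4 + 4)**2) = ((9/2)*(-1/13)*(-25))*(2 + 8**2) = 225*(2 + 64)/26 = (225/26)*66 = 7425/13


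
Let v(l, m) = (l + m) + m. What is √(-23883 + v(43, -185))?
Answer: 3*I*√2690 ≈ 155.6*I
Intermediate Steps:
v(l, m) = l + 2*m
√(-23883 + v(43, -185)) = √(-23883 + (43 + 2*(-185))) = √(-23883 + (43 - 370)) = √(-23883 - 327) = √(-24210) = 3*I*√2690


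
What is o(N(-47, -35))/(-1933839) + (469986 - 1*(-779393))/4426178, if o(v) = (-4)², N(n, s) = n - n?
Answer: 2416027017133/8559515637342 ≈ 0.28226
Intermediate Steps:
N(n, s) = 0
o(v) = 16
o(N(-47, -35))/(-1933839) + (469986 - 1*(-779393))/4426178 = 16/(-1933839) + (469986 - 1*(-779393))/4426178 = 16*(-1/1933839) + (469986 + 779393)*(1/4426178) = -16/1933839 + 1249379*(1/4426178) = -16/1933839 + 1249379/4426178 = 2416027017133/8559515637342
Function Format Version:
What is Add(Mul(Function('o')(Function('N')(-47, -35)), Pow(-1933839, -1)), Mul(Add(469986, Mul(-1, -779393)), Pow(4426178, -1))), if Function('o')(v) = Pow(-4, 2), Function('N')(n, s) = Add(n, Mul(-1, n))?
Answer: Rational(2416027017133, 8559515637342) ≈ 0.28226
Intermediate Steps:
Function('N')(n, s) = 0
Function('o')(v) = 16
Add(Mul(Function('o')(Function('N')(-47, -35)), Pow(-1933839, -1)), Mul(Add(469986, Mul(-1, -779393)), Pow(4426178, -1))) = Add(Mul(16, Pow(-1933839, -1)), Mul(Add(469986, Mul(-1, -779393)), Pow(4426178, -1))) = Add(Mul(16, Rational(-1, 1933839)), Mul(Add(469986, 779393), Rational(1, 4426178))) = Add(Rational(-16, 1933839), Mul(1249379, Rational(1, 4426178))) = Add(Rational(-16, 1933839), Rational(1249379, 4426178)) = Rational(2416027017133, 8559515637342)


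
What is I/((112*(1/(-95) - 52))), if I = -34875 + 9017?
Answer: 175465/39528 ≈ 4.4390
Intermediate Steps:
I = -25858
I/((112*(1/(-95) - 52))) = -25858*1/(112*(1/(-95) - 52)) = -25858*1/(112*(-1/95 - 52)) = -25858/(112*(-4941/95)) = -25858/(-553392/95) = -25858*(-95/553392) = 175465/39528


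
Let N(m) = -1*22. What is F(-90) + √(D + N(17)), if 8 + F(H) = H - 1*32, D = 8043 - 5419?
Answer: -130 + √2602 ≈ -78.990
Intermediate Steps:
N(m) = -22
D = 2624
F(H) = -40 + H (F(H) = -8 + (H - 1*32) = -8 + (H - 32) = -8 + (-32 + H) = -40 + H)
F(-90) + √(D + N(17)) = (-40 - 90) + √(2624 - 22) = -130 + √2602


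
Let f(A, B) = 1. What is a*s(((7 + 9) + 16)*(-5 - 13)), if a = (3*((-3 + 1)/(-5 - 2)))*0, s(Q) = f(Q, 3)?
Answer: 0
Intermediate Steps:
s(Q) = 1
a = 0 (a = (3*(-2/(-7)))*0 = (3*(-2*(-1/7)))*0 = (3*(2/7))*0 = (6/7)*0 = 0)
a*s(((7 + 9) + 16)*(-5 - 13)) = 0*1 = 0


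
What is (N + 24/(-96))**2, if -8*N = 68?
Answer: 1225/16 ≈ 76.563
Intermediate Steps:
N = -17/2 (N = -1/8*68 = -17/2 ≈ -8.5000)
(N + 24/(-96))**2 = (-17/2 + 24/(-96))**2 = (-17/2 + 24*(-1/96))**2 = (-17/2 - 1/4)**2 = (-35/4)**2 = 1225/16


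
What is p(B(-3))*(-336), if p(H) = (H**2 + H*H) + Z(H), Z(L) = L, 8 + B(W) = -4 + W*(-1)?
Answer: -51408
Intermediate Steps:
B(W) = -12 - W (B(W) = -8 + (-4 + W*(-1)) = -8 + (-4 - W) = -12 - W)
p(H) = H + 2*H**2 (p(H) = (H**2 + H*H) + H = (H**2 + H**2) + H = 2*H**2 + H = H + 2*H**2)
p(B(-3))*(-336) = ((-12 - 1*(-3))*(1 + 2*(-12 - 1*(-3))))*(-336) = ((-12 + 3)*(1 + 2*(-12 + 3)))*(-336) = -9*(1 + 2*(-9))*(-336) = -9*(1 - 18)*(-336) = -9*(-17)*(-336) = 153*(-336) = -51408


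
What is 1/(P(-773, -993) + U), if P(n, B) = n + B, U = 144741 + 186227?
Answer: 1/329202 ≈ 3.0376e-6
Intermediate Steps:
U = 330968
P(n, B) = B + n
1/(P(-773, -993) + U) = 1/((-993 - 773) + 330968) = 1/(-1766 + 330968) = 1/329202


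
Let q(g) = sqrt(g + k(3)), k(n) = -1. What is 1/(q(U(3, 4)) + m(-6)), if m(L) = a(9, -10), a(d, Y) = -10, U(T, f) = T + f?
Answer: -5/47 - sqrt(6)/94 ≈ -0.13244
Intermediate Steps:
q(g) = sqrt(-1 + g) (q(g) = sqrt(g - 1) = sqrt(-1 + g))
m(L) = -10
1/(q(U(3, 4)) + m(-6)) = 1/(sqrt(-1 + (3 + 4)) - 10) = 1/(sqrt(-1 + 7) - 10) = 1/(sqrt(6) - 10) = 1/(-10 + sqrt(6))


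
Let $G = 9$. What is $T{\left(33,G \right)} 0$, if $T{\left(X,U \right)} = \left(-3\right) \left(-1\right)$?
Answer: $0$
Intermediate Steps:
$T{\left(X,U \right)} = 3$
$T{\left(33,G \right)} 0 = 3 \cdot 0 = 0$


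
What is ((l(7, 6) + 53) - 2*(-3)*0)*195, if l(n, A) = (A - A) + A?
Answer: 11505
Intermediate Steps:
l(n, A) = A (l(n, A) = 0 + A = A)
((l(7, 6) + 53) - 2*(-3)*0)*195 = ((6 + 53) - 2*(-3)*0)*195 = (59 + 6*0)*195 = (59 + 0)*195 = 59*195 = 11505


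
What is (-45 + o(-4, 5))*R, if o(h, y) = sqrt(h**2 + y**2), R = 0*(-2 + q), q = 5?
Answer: 0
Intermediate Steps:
R = 0 (R = 0*(-2 + 5) = 0*3 = 0)
(-45 + o(-4, 5))*R = (-45 + sqrt((-4)**2 + 5**2))*0 = (-45 + sqrt(16 + 25))*0 = (-45 + sqrt(41))*0 = 0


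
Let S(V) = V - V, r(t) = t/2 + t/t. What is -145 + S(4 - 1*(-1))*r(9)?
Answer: -145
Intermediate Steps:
r(t) = 1 + t/2 (r(t) = t*(½) + 1 = t/2 + 1 = 1 + t/2)
S(V) = 0
-145 + S(4 - 1*(-1))*r(9) = -145 + 0*(1 + (½)*9) = -145 + 0*(1 + 9/2) = -145 + 0*(11/2) = -145 + 0 = -145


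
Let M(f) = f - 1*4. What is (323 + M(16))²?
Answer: 112225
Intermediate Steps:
M(f) = -4 + f (M(f) = f - 4 = -4 + f)
(323 + M(16))² = (323 + (-4 + 16))² = (323 + 12)² = 335² = 112225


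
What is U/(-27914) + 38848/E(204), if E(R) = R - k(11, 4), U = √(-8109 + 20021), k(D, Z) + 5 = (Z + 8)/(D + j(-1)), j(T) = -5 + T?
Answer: 194240/1033 - √2978/13957 ≈ 188.03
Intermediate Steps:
k(D, Z) = -5 + (8 + Z)/(-6 + D) (k(D, Z) = -5 + (Z + 8)/(D + (-5 - 1)) = -5 + (8 + Z)/(D - 6) = -5 + (8 + Z)/(-6 + D))
U = 2*√2978 (U = √11912 = 2*√2978 ≈ 109.14)
E(R) = 13/5 + R (E(R) = R - (38 + 4 - 5*11)/(-6 + 11) = R - (38 + 4 - 55)/5 = R - (-13)/5 = R - 1*(-13/5) = R + 13/5 = 13/5 + R)
U/(-27914) + 38848/E(204) = (2*√2978)/(-27914) + 38848/(13/5 + 204) = (2*√2978)*(-1/27914) + 38848/(1033/5) = -√2978/13957 + 38848*(5/1033) = -√2978/13957 + 194240/1033 = 194240/1033 - √2978/13957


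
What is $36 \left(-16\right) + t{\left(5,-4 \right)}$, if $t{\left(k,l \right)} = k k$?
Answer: $-551$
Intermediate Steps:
$t{\left(k,l \right)} = k^{2}$
$36 \left(-16\right) + t{\left(5,-4 \right)} = 36 \left(-16\right) + 5^{2} = -576 + 25 = -551$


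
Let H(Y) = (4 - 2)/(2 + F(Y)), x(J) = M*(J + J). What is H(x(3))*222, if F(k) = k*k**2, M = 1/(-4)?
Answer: -3552/11 ≈ -322.91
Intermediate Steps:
M = -1/4 ≈ -0.25000
F(k) = k**3
x(J) = -J/2 (x(J) = -(J + J)/4 = -J/2)
H(Y) = 2/(2 + Y**3) (H(Y) = (4 - 2)/(2 + Y**3) = 2/(2 + Y**3))
H(x(3))*222 = (2/(2 + (-1/2*3)**3))*222 = (2/(2 + (-3/2)**3))*222 = (2/(2 - 27/8))*222 = (2/(-11/8))*222 = (2*(-8/11))*222 = -16/11*222 = -3552/11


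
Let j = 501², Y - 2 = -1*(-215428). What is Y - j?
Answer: -35571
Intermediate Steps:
Y = 215430 (Y = 2 - 1*(-215428) = 2 + 215428 = 215430)
j = 251001
Y - j = 215430 - 1*251001 = 215430 - 251001 = -35571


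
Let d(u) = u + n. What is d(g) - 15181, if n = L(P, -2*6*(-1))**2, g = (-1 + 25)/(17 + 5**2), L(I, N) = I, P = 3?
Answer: -106200/7 ≈ -15171.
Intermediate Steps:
g = 4/7 (g = 24/(17 + 25) = 24/42 = 24*(1/42) = 4/7 ≈ 0.57143)
n = 9 (n = 3**2 = 9)
d(u) = 9 + u (d(u) = u + 9 = 9 + u)
d(g) - 15181 = (9 + 4/7) - 15181 = 67/7 - 15181 = -106200/7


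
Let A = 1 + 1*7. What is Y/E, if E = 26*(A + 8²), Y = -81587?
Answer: -81587/1872 ≈ -43.583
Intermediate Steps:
A = 8 (A = 1 + 7 = 8)
E = 1872 (E = 26*(8 + 8²) = 26*(8 + 64) = 26*72 = 1872)
Y/E = -81587/1872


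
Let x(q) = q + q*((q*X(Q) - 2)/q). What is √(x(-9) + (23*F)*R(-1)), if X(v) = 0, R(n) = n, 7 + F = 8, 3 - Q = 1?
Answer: I*√34 ≈ 5.8309*I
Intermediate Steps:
Q = 2 (Q = 3 - 1*1 = 3 - 1 = 2)
F = 1 (F = -7 + 8 = 1)
x(q) = -2 + q (x(q) = q + q*((q*0 - 2)/q) = q + q*((0 - 2)/q) = q + q*(-2/q) = q - 2 = -2 + q)
√(x(-9) + (23*F)*R(-1)) = √((-2 - 9) + (23*1)*(-1)) = √(-11 + 23*(-1)) = √(-11 - 23) = √(-34) = I*√34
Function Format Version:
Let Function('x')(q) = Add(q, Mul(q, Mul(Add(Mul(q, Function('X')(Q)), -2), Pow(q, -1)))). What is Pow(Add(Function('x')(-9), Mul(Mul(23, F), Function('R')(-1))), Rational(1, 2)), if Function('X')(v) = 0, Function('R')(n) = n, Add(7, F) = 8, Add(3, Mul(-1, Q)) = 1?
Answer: Mul(I, Pow(34, Rational(1, 2))) ≈ Mul(5.8309, I)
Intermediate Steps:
Q = 2 (Q = Add(3, Mul(-1, 1)) = Add(3, -1) = 2)
F = 1 (F = Add(-7, 8) = 1)
Function('x')(q) = Add(-2, q) (Function('x')(q) = Add(q, Mul(q, Mul(Add(Mul(q, 0), -2), Pow(q, -1)))) = Add(q, Mul(q, Mul(Add(0, -2), Pow(q, -1)))) = Add(q, Mul(q, Mul(-2, Pow(q, -1)))) = Add(q, -2) = Add(-2, q))
Pow(Add(Function('x')(-9), Mul(Mul(23, F), Function('R')(-1))), Rational(1, 2)) = Pow(Add(Add(-2, -9), Mul(Mul(23, 1), -1)), Rational(1, 2)) = Pow(Add(-11, Mul(23, -1)), Rational(1, 2)) = Pow(Add(-11, -23), Rational(1, 2)) = Pow(-34, Rational(1, 2)) = Mul(I, Pow(34, Rational(1, 2)))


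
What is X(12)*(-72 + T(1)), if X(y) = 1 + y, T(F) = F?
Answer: -923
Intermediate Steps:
X(12)*(-72 + T(1)) = (1 + 12)*(-72 + 1) = 13*(-71) = -923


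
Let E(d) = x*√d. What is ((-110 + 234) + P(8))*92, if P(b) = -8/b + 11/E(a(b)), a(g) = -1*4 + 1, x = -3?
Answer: 11316 + 1012*I*√3/9 ≈ 11316.0 + 194.76*I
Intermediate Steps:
a(g) = -3 (a(g) = -4 + 1 = -3)
E(d) = -3*√d
P(b) = -8/b + 11*I*√3/9 (P(b) = -8/b + 11/((-3*I*√3)) = -8/b + 11*(I*√3/9) = -8/b + 11*I*√3/9)
((-110 + 234) + P(8))*92 = ((-110 + 234) + (-8/8 + 11*I*√3/9))*92 = (124 + (-8*⅛ + 11*I*√3/9))*92 = (124 + (-1 + 11*I*√3/9))*92 = (123 + 11*I*√3/9)*92 = 11316 + 1012*I*√3/9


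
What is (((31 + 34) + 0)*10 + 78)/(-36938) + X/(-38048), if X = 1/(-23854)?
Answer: -330365286619/16762408845248 ≈ -0.019709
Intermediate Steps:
X = -1/23854 ≈ -4.1922e-5
(((31 + 34) + 0)*10 + 78)/(-36938) + X/(-38048) = (((31 + 34) + 0)*10 + 78)/(-36938) - 1/23854/(-38048) = ((65 + 0)*10 + 78)*(-1/36938) - 1/23854*(-1/38048) = (65*10 + 78)*(-1/36938) + 1/907596992 = (650 + 78)*(-1/36938) + 1/907596992 = 728*(-1/36938) + 1/907596992 = -364/18469 + 1/907596992 = -330365286619/16762408845248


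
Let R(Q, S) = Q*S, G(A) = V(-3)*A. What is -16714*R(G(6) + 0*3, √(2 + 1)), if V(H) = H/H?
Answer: -100284*√3 ≈ -1.7370e+5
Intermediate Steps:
V(H) = 1
G(A) = A (G(A) = 1*A = A)
-16714*R(G(6) + 0*3, √(2 + 1)) = -16714*(6 + 0*3)*√(2 + 1) = -16714*(6 + 0)*√3 = -100284*√3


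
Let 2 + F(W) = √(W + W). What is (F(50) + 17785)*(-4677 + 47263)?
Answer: 757732698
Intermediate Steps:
F(W) = -2 + √2*√W (F(W) = -2 + √(W + W) = -2 + √(2*W) = -2 + √2*√W)
(F(50) + 17785)*(-4677 + 47263) = ((-2 + √2*√50) + 17785)*(-4677 + 47263) = ((-2 + √2*(5*√2)) + 17785)*42586 = ((-2 + 10) + 17785)*42586 = (8 + 17785)*42586 = 17793*42586 = 757732698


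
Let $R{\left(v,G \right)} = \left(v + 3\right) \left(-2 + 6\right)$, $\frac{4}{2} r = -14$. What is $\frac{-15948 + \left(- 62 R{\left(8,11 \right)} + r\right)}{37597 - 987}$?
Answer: $- \frac{2669}{5230} \approx -0.51033$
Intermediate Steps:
$r = -7$ ($r = \frac{1}{2} \left(-14\right) = -7$)
$R{\left(v,G \right)} = 12 + 4 v$ ($R{\left(v,G \right)} = \left(3 + v\right) 4 = 12 + 4 v$)
$\frac{-15948 + \left(- 62 R{\left(8,11 \right)} + r\right)}{37597 - 987} = \frac{-15948 - \left(7 + 62 \left(12 + 4 \cdot 8\right)\right)}{37597 - 987} = \frac{-15948 - \left(7 + 62 \left(12 + 32\right)\right)}{36610} = \left(-15948 - 2735\right) \frac{1}{36610} = \left(-18683\right) \frac{1}{36610} = - \frac{2669}{5230}$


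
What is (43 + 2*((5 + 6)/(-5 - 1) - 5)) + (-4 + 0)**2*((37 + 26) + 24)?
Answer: 4264/3 ≈ 1421.3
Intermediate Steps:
(43 + 2*((5 + 6)/(-5 - 1) - 5)) + (-4 + 0)**2*((37 + 26) + 24) = (43 + 2*(11/(-6) - 5)) + (-4)**2*(63 + 24) = (43 + 2*(11*(-1/6) - 5)) + 16*87 = (43 + 2*(-11/6 - 5)) + 1392 = (43 + 2*(-41/6)) + 1392 = (43 - 41/3) + 1392 = 88/3 + 1392 = 4264/3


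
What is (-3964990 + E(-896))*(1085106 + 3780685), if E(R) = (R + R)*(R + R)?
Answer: -3667473187266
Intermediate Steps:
E(R) = 4*R² (E(R) = (2*R)*(2*R) = 4*R²)
(-3964990 + E(-896))*(1085106 + 3780685) = (-3964990 + 4*(-896)²)*(1085106 + 3780685) = (-3964990 + 4*802816)*4865791 = (-3964990 + 3211264)*4865791 = -753726*4865791 = -3667473187266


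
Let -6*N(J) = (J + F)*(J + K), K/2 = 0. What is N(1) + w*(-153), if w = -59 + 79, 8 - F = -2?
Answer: -18371/6 ≈ -3061.8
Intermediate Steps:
F = 10 (F = 8 - 1*(-2) = 8 + 2 = 10)
w = 20
K = 0 (K = 2*0 = 0)
N(J) = -J*(10 + J)/6 (N(J) = -(J + 10)*(J + 0)/6 = -(10 + J)*J/6 = -J*(10 + J)/6)
N(1) + w*(-153) = (⅙)*1*(-10 - 1*1) + 20*(-153) = (⅙)*1*(-10 - 1) - 3060 = (⅙)*1*(-11) - 3060 = -11/6 - 3060 = -18371/6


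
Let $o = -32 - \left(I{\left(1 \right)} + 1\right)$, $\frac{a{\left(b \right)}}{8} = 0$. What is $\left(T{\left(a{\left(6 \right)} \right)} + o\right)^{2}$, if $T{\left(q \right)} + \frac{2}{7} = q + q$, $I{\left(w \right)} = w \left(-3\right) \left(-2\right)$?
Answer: $\frac{75625}{49} \approx 1543.4$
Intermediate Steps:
$I{\left(w \right)} = 6 w$ ($I{\left(w \right)} = - 3 w \left(-2\right) = 6 w$)
$a{\left(b \right)} = 0$ ($a{\left(b \right)} = 8 \cdot 0 = 0$)
$T{\left(q \right)} = - \frac{2}{7} + 2 q$ ($T{\left(q \right)} = - \frac{2}{7} + \left(q + q\right) = - \frac{2}{7} + 2 q$)
$o = -39$ ($o = -32 - \left(6 \cdot 1 + 1\right) = -32 - \left(6 + 1\right) = -32 - 7 = -39$)
$\left(T{\left(a{\left(6 \right)} \right)} + o\right)^{2} = \left(\left(- \frac{2}{7} + 2 \cdot 0\right) - 39\right)^{2} = \left(\left(- \frac{2}{7} + 0\right) - 39\right)^{2} = \left(- \frac{2}{7} - 39\right)^{2} = \left(- \frac{275}{7}\right)^{2} = \frac{75625}{49}$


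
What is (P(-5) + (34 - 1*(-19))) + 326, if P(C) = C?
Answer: 374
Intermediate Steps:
(P(-5) + (34 - 1*(-19))) + 326 = (-5 + (34 - 1*(-19))) + 326 = (-5 + (34 + 19)) + 326 = (-5 + 53) + 326 = 48 + 326 = 374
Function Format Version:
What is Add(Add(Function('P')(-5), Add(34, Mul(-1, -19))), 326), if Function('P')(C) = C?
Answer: 374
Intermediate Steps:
Add(Add(Function('P')(-5), Add(34, Mul(-1, -19))), 326) = Add(Add(-5, Add(34, Mul(-1, -19))), 326) = Add(Add(-5, Add(34, 19)), 326) = Add(Add(-5, 53), 326) = Add(48, 326) = 374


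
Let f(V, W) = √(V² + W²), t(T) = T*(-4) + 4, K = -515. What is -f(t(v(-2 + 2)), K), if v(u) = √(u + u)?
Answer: -√265241 ≈ -515.02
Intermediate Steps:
v(u) = √2*√u (v(u) = √(2*u) = √2*√u)
t(T) = 4 - 4*T (t(T) = -4*T + 4 = 4 - 4*T)
-f(t(v(-2 + 2)), K) = -√((4 - 4*√2*√(-2 + 2))² + (-515)²) = -√((4 - 4*√2*√0)² + 265225) = -√((4 - 4*√2*0)² + 265225) = -√((4 - 4*0)² + 265225) = -√((4 + 0)² + 265225) = -√(4² + 265225) = -√(16 + 265225) = -√265241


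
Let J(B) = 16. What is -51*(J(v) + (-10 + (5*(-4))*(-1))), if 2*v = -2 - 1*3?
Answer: -1326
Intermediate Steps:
v = -5/2 (v = (-2 - 1*3)/2 = (-2 - 3)/2 = (½)*(-5) = -5/2 ≈ -2.5000)
-51*(J(v) + (-10 + (5*(-4))*(-1))) = -51*(16 + (-10 + (5*(-4))*(-1))) = -51*(16 + (-10 - 20*(-1))) = -51*(16 + (-10 + 20)) = -51*(16 + 10) = -51*26 = -1326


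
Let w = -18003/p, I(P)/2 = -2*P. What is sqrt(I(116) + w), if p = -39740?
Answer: I*sqrt(183016181795)/19870 ≈ 21.53*I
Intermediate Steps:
I(P) = -4*P (I(P) = 2*(-2*P) = -4*P)
w = 18003/39740 (w = -18003/(-39740) = -18003*(-1/39740) = 18003/39740 ≈ 0.45302)
sqrt(I(116) + w) = sqrt(-4*116 + 18003/39740) = sqrt(-464 + 18003/39740) = sqrt(-18421357/39740) = I*sqrt(183016181795)/19870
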